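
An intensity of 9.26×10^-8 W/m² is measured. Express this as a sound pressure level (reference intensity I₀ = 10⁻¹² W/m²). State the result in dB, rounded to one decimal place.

Dividing by I₀ shifts the exponent by 12: I/I₀ = 9.26×10^4.
L = 10·(0.9666 + 4) = 49.67 dB.

49.7 dB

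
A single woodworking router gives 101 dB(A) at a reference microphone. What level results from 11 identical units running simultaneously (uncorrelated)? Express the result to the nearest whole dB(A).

L_total = L₁ + 10·log₁₀ N for N identical incoherent sources.
L_total = 101 + 10·log₁₀(11) = 101 + 10.414 = 111.41 dB(A).

111 dB(A)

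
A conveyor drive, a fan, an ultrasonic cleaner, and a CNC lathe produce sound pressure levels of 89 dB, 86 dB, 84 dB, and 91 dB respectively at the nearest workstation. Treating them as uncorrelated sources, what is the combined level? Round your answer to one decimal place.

94.3 dB

Incoherent sources combine by intensity addition: L_total = 10·log₁₀(Σ 10^(L_i/10)).
Σ 10^(L/10) = 10^(89/10) + 10^(86/10) + 10^(84/10) + 10^(91/10) = 2.703e+09.
L_total = 10·log₁₀(2.703e+09) = 94.32 dB.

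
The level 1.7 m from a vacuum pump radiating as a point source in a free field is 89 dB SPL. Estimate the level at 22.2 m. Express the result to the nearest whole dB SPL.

For a point source, L₂ = L₁ − 20·log₁₀(r₂/r₁).
L₂ = 89 − 20·log₁₀(22.2/1.7) = 89 − 22.318 = 66.68 dB SPL.

67 dB SPL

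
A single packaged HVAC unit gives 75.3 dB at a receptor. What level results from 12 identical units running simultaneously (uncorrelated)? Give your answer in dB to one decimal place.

86.1 dB

N identical incoherent sources raise the level by 10·log₁₀ N.
L_total = 75.3 + 10·log₁₀(12) = 75.3 + 10.792 = 86.09 dB.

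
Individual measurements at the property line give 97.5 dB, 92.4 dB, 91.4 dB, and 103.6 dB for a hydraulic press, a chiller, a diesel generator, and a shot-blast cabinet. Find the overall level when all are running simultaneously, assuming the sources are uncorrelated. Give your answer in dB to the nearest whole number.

105 dB

Incoherent sources combine by intensity addition: L_total = 10·log₁₀(Σ 10^(L_i/10)).
Σ 10^(L/10) = 10^(97.5/10) + 10^(92.4/10) + 10^(91.4/10) + 10^(103.6/10) = 3.165e+10.
L_total = 10·log₁₀(3.165e+10) = 105.00 dB.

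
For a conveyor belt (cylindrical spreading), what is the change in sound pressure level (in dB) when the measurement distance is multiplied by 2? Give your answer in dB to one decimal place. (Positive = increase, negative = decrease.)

Line-source spreading: ΔL = −10·log₁₀(r₂/r₁).
ΔL = −10·log₁₀(2) = -3.01 dB.

-3.0 dB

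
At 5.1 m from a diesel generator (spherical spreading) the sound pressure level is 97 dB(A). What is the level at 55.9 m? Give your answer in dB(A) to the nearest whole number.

76 dB(A)

For a point source, L₂ = L₁ − 20·log₁₀(r₂/r₁).
L₂ = 97 − 20·log₁₀(55.9/5.1) = 97 − 20.797 = 76.20 dB(A).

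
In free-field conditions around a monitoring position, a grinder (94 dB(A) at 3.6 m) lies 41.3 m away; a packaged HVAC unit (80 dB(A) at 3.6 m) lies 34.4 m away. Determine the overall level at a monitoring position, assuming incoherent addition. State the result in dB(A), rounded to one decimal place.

73.0 dB(A)

First find each source's level at the receiver (point-source: −20·log₁₀(r/r_ref)), then combine on an intensity basis.
grinder: 94 − 20·log₁₀(41.3/3.6) = 94 − 21.19 = 72.81 dB(A).
packaged HVAC unit: 80 − 20·log₁₀(34.4/3.6) = 80 − 19.61 = 60.39 dB(A).
Σ 10^(L/10) = 2.018e+07 → L_total = 10·log₁₀(2.018e+07) = 73.05 dB(A).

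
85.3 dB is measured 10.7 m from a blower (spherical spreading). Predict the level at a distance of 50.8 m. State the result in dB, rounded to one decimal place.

Point-source attenuation: ΔL = 20·log₁₀(r₂/r₁) = 20·log₁₀(50.8/10.7) = 13.530 dB.
L₂ = 85.3 − 20·log₁₀(50.8/10.7) = 85.3 − 13.530 = 71.77 dB.

71.8 dB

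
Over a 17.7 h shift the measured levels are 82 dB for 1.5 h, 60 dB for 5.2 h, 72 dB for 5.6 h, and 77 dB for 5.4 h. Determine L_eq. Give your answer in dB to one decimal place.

75.3 dB

Weight each interval's intensity by its duration and average over T = 17.7 h:
Σ tᵢ·10^(Lᵢ/10) = 1.5·10^(82/10) + 5.2·10^(60/10) + 5.6·10^(72/10) + 5.4·10^(77/10) = 6.023e+08.
L_eq = 10·log₁₀(6.023e+08/17.7) = 75.32 dB.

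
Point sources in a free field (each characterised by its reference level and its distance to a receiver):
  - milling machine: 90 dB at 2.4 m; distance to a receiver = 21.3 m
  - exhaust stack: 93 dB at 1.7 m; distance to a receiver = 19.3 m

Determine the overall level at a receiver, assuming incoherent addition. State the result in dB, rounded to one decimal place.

First find each source's level at the receiver (point-source: −20·log₁₀(r/r_ref)), then combine on an intensity basis.
milling machine: 90 − 20·log₁₀(21.3/2.4) = 90 − 18.96 = 71.04 dB.
exhaust stack: 93 − 20·log₁₀(19.3/1.7) = 93 − 21.10 = 71.90 dB.
Σ 10^(L/10) = 2.818e+07 → L_total = 10·log₁₀(2.818e+07) = 74.50 dB.

74.5 dB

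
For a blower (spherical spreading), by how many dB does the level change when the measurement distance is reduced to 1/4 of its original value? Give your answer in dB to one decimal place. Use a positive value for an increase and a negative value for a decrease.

+12.0 dB

Point-source spreading: ΔL = −20·log₁₀(r₂/r₁).
ΔL = −20·log₁₀(0.25) = +12.04 dB.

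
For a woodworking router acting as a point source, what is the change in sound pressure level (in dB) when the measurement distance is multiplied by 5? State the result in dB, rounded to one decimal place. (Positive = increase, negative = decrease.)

-14.0 dB

Point-source spreading: ΔL = −20·log₁₀(r₂/r₁).
ΔL = −20·log₁₀(5) = -13.98 dB.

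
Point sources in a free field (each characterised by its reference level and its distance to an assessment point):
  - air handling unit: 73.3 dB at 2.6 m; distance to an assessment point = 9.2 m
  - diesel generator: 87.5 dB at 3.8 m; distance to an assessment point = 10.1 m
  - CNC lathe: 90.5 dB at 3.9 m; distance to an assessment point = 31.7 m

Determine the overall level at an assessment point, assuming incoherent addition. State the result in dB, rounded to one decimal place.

79.9 dB

First find each source's level at the receiver (point-source: −20·log₁₀(r/r_ref)), then combine on an intensity basis.
air handling unit: 73.3 − 20·log₁₀(9.2/2.6) = 73.3 − 10.98 = 62.32 dB.
diesel generator: 87.5 − 20·log₁₀(10.1/3.8) = 87.5 − 8.49 = 79.01 dB.
CNC lathe: 90.5 − 20·log₁₀(31.7/3.9) = 90.5 − 18.20 = 72.30 dB.
Σ 10^(L/10) = 9.829e+07 → L_total = 10·log₁₀(9.829e+07) = 79.93 dB.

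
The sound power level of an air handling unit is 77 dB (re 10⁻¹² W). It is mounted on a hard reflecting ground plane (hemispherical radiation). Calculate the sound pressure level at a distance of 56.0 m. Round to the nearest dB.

34 dB

L_p = L_w − 10·log₁₀(2π·r²) with r = 56.0 m.
2π·r² = 1.97e+04 m², 10·log₁₀ of that is 42.946 dB.
L_p = 77 − 42.946 = 34.05 dB.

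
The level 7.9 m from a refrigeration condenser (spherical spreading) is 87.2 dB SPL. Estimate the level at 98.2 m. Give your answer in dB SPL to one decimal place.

65.3 dB SPL

Point-source attenuation: ΔL = 20·log₁₀(r₂/r₁) = 20·log₁₀(98.2/7.9) = 21.890 dB.
L₂ = 87.2 − 20·log₁₀(98.2/7.9) = 87.2 − 21.890 = 65.31 dB SPL.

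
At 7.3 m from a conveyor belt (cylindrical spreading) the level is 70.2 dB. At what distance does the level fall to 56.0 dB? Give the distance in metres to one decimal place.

For a line source L₁ − L₂ = 10·log₁₀(r₂/r₁), so r₂ = r₁·10^((L₁−L₂)/10).
r₂ = 7.3·10^((70.2−56.0)/10) = 7.3·10^(14.2/10) = 192.01 m.

192.0 m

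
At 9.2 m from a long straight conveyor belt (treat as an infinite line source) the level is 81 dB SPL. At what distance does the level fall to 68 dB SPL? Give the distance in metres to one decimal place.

The 13.0 dB drop corresponds to a distance ratio of 10^(13.0/10) for a line source.
r₂ = 9.2·10^((81−68)/10) = 9.2·10^(13.0/10) = 183.56 m.

183.6 m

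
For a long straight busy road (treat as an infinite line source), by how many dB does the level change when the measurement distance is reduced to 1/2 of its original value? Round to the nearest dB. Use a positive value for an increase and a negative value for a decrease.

Line-source spreading: ΔL = −10·log₁₀(r₂/r₁).
ΔL = −10·log₁₀(0.5) = +3.01 dB.

+3 dB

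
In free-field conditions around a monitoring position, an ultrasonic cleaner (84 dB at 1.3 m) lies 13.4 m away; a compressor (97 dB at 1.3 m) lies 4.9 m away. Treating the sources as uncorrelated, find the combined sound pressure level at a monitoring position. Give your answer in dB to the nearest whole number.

First find each source's level at the receiver (point-source: −20·log₁₀(r/r_ref)), then combine on an intensity basis.
ultrasonic cleaner: 84 − 20·log₁₀(13.4/1.3) = 84 − 20.26 = 63.74 dB.
compressor: 97 − 20·log₁₀(4.9/1.3) = 97 − 11.53 = 85.47 dB.
Σ 10^(L/10) = 3.551e+08 → L_total = 10·log₁₀(3.551e+08) = 85.50 dB.

86 dB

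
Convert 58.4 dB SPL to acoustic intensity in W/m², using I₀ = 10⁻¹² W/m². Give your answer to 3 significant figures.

6.92e-07 W/m²

I = I₀·10^(L/10) = 10⁻¹² × 10^(58.4/10) = 10^(-6.160).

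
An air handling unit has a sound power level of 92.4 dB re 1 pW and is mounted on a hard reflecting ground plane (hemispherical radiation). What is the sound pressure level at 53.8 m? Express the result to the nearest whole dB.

L_p = L_w − 10·log₁₀(2π·r²) with r = 53.8 m.
2π·r² = 1.819e+04 m², 10·log₁₀ of that is 42.597 dB.
L_p = 92.4 − 42.597 = 49.80 dB.

50 dB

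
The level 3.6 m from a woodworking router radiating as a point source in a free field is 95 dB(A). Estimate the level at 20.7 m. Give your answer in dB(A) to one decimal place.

79.8 dB(A)

For a point source, L₂ = L₁ − 20·log₁₀(r₂/r₁).
L₂ = 95 − 20·log₁₀(20.7/3.6) = 95 − 15.193 = 79.81 dB(A).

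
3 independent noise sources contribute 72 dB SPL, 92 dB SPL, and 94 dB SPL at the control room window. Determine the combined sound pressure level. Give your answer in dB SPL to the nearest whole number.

96 dB SPL

For uncorrelated sources the intensities add, so convert each level to linear form, sum, and take 10·log₁₀ of the total.
Σ 10^(L/10) = 10^(72/10) + 10^(92/10) + 10^(94/10) = 4.113e+09.
L_total = 10·log₁₀(4.113e+09) = 96.14 dB SPL.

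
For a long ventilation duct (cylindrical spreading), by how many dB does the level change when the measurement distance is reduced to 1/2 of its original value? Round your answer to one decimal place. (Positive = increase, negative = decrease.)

Line-source spreading: ΔL = −10·log₁₀(r₂/r₁).
ΔL = −10·log₁₀(0.5) = +3.01 dB.

+3.0 dB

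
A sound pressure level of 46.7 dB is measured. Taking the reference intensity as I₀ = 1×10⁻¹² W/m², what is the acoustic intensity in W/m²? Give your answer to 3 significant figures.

L = 10·log₁₀(I/I₀) ⇒ I = I₀·10^(L/10) = 10⁻¹² × 10^4.67.

4.68e-08 W/m²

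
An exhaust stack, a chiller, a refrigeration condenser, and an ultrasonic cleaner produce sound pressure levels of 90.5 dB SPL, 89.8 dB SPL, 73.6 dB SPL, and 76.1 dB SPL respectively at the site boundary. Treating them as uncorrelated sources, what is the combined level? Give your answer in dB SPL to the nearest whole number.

93 dB SPL

For uncorrelated sources the intensities add, so convert each level to linear form, sum, and take 10·log₁₀ of the total.
Σ 10^(L/10) = 10^(90.5/10) + 10^(89.8/10) + 10^(73.6/10) + 10^(76.1/10) = 2.141e+09.
L_total = 10·log₁₀(2.141e+09) = 93.31 dB SPL.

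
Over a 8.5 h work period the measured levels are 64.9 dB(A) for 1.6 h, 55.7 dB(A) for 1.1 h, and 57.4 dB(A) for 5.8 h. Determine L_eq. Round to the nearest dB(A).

60 dB(A)

Weight each interval's intensity by its duration and average over T = 8.5 h:
Σ tᵢ·10^(Lᵢ/10) = 1.6·10^(64.9/10) + 1.1·10^(55.7/10) + 5.8·10^(57.4/10) = 8.540e+06.
L_eq = 10·log₁₀(8.540e+06/8.5) = 60.02 dB(A).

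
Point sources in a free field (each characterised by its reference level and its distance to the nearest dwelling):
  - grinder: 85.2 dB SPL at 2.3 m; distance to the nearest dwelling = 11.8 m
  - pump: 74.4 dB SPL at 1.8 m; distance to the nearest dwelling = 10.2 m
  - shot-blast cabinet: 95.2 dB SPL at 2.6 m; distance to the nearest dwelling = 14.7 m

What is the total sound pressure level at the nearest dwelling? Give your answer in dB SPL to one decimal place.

Apply inverse-square spreading to bring every level to the receiver, then sum 10^(L/10).
grinder: 85.2 − 20·log₁₀(11.8/2.3) = 85.2 − 14.20 = 71.00 dB SPL.
pump: 74.4 − 20·log₁₀(10.2/1.8) = 74.4 − 15.07 = 59.33 dB SPL.
shot-blast cabinet: 95.2 − 20·log₁₀(14.7/2.6) = 95.2 − 15.05 = 80.15 dB SPL.
Σ 10^(L/10) = 1.170e+08 → L_total = 10·log₁₀(1.170e+08) = 80.68 dB SPL.

80.7 dB SPL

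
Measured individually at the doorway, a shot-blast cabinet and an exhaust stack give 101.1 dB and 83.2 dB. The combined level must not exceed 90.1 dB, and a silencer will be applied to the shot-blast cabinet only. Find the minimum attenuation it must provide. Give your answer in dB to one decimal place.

12.0 dB

The untreated sources together contribute 10^(83.2/10) = 2.089e+08, i.e. 83.20 dB.
The limit corresponds to 10^(90.1/10) = 1.023e+09; subtracting the fixed part leaves 8.144e+08 for the shot-blast cabinet, i.e. 89.11 dB.
Required insertion loss = 101.1 − 89.11 = 11.99 dB.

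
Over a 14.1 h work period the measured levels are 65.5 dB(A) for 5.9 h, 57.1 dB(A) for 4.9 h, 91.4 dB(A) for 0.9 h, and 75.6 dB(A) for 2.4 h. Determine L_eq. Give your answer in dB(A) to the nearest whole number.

L_eq = 10·log₁₀[(1/T)·Σ tᵢ·10^(Lᵢ/10)] with T = 14.1 h.
Σ tᵢ·10^(Lᵢ/10) = 5.9·10^(65.5/10) + 4.9·10^(57.1/10) + 0.9·10^(91.4/10) + 2.4·10^(75.6/10) = 1.353e+09.
L_eq = 10·log₁₀(1.353e+09/14.1) = 79.82 dB(A).

80 dB(A)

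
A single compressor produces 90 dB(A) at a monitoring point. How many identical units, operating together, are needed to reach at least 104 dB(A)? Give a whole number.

The shortfall is 104 − 90 = 14.0 dB, and N units add 10·log₁₀ N, so need 10·log₁₀ N ≥ 14.0.
N ≥ 10^(14.0/10) = 25.119, so N = 26.

26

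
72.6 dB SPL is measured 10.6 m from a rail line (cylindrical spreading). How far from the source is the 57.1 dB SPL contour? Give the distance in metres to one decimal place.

376.1 m

For a line source L₁ − L₂ = 10·log₁₀(r₂/r₁), so r₂ = r₁·10^((L₁−L₂)/10).
r₂ = 10.6·10^((72.6−57.1)/10) = 10.6·10^(15.5/10) = 376.10 m.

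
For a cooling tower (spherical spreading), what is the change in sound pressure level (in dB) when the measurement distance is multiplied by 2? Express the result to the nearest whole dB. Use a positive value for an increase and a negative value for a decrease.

-6 dB

With spherical spreading the level changes by −20·log₁₀(r₂/r₁).
ΔL = −20·log₁₀(2) = -6.02 dB.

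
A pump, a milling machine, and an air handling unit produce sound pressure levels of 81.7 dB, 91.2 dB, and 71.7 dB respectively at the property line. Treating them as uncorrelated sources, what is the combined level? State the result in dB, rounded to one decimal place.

91.7 dB

For uncorrelated sources the intensities add, so convert each level to linear form, sum, and take 10·log₁₀ of the total.
Σ 10^(L/10) = 10^(81.7/10) + 10^(91.2/10) + 10^(71.7/10) = 1.481e+09.
L_total = 10·log₁₀(1.481e+09) = 91.71 dB.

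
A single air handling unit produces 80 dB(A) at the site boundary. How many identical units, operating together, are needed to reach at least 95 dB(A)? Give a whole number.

32

Need L₁ + 10·log₁₀ N ≥ 95, i.e. log₁₀ N ≥ 1.50.
N ≥ 10^(15.0/10) = 31.623, so N = 32.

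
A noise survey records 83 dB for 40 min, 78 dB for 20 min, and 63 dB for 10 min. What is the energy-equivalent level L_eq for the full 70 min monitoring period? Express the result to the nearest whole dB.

The energy average is taken in the linear domain: L_eq = 10·log₁₀[(Σ tᵢ·10^(Lᵢ/10))/T], T = 70 min.
Σ tᵢ·10^(Lᵢ/10) = 40·10^(83/10) + 20·10^(78/10) + 10·10^(63/10) = 9.263e+09.
L_eq = 10·log₁₀(9.263e+09/70) = 81.22 dB.

81 dB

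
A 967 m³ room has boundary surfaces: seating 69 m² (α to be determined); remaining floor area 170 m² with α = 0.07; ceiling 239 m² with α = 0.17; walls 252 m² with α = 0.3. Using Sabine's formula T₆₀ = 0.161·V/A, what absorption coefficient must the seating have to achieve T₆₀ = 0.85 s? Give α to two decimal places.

0.80

Required total absorption A = 0.161·967/0.85 = 183.16 m².
Absorption from the other surfaces = 170·0.07 + 239·0.17 + 252·0.3 = 128.13 m², so the seating must supply 55.03 m² over 69 m².
α = 55.03/69 = 0.798.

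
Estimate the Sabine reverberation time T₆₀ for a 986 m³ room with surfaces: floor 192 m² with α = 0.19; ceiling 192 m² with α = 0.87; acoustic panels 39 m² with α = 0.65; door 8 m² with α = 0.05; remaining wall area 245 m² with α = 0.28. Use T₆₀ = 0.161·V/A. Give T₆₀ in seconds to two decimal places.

0.53 s

A = Σ Sᵢαᵢ = 192·0.19 + 192·0.87 + 39·0.65 + 8·0.05 + 245·0.28 = 297.87 m².
T₆₀ = 0.161·V/A = 0.161·986/297.87 = 0.533 s.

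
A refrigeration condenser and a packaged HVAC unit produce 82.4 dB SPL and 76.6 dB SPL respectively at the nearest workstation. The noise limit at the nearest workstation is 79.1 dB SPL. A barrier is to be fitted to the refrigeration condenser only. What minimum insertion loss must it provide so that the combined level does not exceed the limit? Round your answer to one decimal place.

The untreated sources together contribute 10^(76.6/10) = 4.571e+07, i.e. 76.60 dB SPL.
The limit corresponds to 10^(79.1/10) = 8.128e+07; subtracting the fixed part leaves 3.557e+07 for the refrigeration condenser, i.e. 75.51 dB SPL.
So the refrigeration condenser must be reduced from 82.4 to 75.51 dB SPL: IL = 6.89 dB.

6.9 dB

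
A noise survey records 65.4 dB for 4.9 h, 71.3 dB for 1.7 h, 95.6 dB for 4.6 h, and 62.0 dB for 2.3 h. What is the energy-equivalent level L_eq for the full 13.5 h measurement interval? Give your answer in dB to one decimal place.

90.9 dB

L_eq = 10·log₁₀[(1/T)·Σ tᵢ·10^(Lᵢ/10)] with T = 13.5 h.
Σ tᵢ·10^(Lᵢ/10) = 4.9·10^(65.4/10) + 1.7·10^(71.3/10) + 4.6·10^(95.6/10) + 2.3·10^(62.0/10) = 1.675e+10.
L_eq = 10·log₁₀(1.675e+10/13.5) = 90.94 dB.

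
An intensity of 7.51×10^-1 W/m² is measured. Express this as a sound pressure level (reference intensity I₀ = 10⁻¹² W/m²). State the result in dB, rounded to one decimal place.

I/I₀ = 7.51×10^-1/10⁻¹² = 7.51×10^11, and L = 10·log₁₀(I/I₀).
L = 10·(0.8756 + 11) = 118.76 dB.

118.8 dB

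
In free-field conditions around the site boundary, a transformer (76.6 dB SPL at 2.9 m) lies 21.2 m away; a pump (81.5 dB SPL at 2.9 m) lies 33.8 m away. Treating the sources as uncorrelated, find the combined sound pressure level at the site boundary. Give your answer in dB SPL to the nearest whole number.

63 dB SPL

Propagate each source to the receiver with L = L_ref − 20·log₁₀(r/r_ref), then add intensities.
transformer: 76.6 − 20·log₁₀(21.2/2.9) = 76.6 − 17.28 = 59.32 dB SPL.
pump: 81.5 − 20·log₁₀(33.8/2.9) = 81.5 − 21.33 = 60.17 dB SPL.
Σ 10^(L/10) = 1.895e+06 → L_total = 10·log₁₀(1.895e+06) = 62.78 dB SPL.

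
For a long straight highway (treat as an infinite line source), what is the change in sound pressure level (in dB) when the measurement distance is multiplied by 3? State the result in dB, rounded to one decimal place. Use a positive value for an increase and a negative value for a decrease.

-4.8 dB

With cylindrical spreading the level changes by −10·log₁₀(r₂/r₁).
ΔL = −10·log₁₀(3) = -4.77 dB.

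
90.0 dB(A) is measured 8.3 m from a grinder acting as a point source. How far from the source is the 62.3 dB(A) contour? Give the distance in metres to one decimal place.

201.4 m

The 27.7 dB drop corresponds to a distance ratio of 10^(27.7/20) for a point source.
r₂ = 8.3·10^((90.0−62.3)/20) = 8.3·10^(27.7/20) = 201.41 m.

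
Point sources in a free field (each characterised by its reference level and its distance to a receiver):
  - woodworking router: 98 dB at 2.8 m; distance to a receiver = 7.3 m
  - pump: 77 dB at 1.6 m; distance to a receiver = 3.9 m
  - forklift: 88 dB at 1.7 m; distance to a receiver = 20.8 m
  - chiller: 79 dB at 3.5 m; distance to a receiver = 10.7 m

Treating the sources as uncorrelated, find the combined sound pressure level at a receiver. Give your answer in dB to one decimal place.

Apply inverse-square spreading to bring every level to the receiver, then sum 10^(L/10).
woodworking router: 98 − 20·log₁₀(7.3/2.8) = 98 − 8.32 = 89.68 dB.
pump: 77 − 20·log₁₀(3.9/1.6) = 77 − 7.74 = 69.26 dB.
forklift: 88 − 20·log₁₀(20.8/1.7) = 88 − 21.75 = 66.25 dB.
chiller: 79 − 20·log₁₀(10.7/3.5) = 79 − 9.71 = 69.29 dB.
Σ 10^(L/10) = 9.494e+08 → L_total = 10·log₁₀(9.494e+08) = 89.77 dB.

89.8 dB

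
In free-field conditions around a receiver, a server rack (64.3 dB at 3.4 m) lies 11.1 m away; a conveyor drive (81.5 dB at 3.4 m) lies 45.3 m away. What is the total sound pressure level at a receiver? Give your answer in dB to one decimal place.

First find each source's level at the receiver (point-source: −20·log₁₀(r/r_ref)), then combine on an intensity basis.
server rack: 64.3 − 20·log₁₀(11.1/3.4) = 64.3 − 10.28 = 54.02 dB.
conveyor drive: 81.5 − 20·log₁₀(45.3/3.4) = 81.5 − 22.49 = 59.01 dB.
Σ 10^(L/10) = 1.048e+06 → L_total = 10·log₁₀(1.048e+06) = 60.20 dB.

60.2 dB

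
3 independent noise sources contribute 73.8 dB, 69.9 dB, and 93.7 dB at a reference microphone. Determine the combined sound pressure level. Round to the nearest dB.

94 dB

Incoherent sources combine by intensity addition: L_total = 10·log₁₀(Σ 10^(L_i/10)).
Σ 10^(L/10) = 10^(73.8/10) + 10^(69.9/10) + 10^(93.7/10) = 2.378e+09.
L_total = 10·log₁₀(2.378e+09) = 93.76 dB.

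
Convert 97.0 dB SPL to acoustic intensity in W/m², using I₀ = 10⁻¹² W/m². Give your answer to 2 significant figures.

0.0050 W/m²

I/I₀ = 10^(97.0/10) = 5.012e+09, so I = 5.012e+09 × 10⁻¹² W/m².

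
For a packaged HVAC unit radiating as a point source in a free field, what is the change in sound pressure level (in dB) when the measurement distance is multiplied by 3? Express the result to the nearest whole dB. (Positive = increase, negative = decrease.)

Point-source spreading: ΔL = −20·log₁₀(r₂/r₁).
ΔL = −20·log₁₀(3) = -9.54 dB.

-10 dB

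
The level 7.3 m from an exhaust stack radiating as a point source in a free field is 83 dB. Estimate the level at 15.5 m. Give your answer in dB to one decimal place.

Point-source attenuation: ΔL = 20·log₁₀(r₂/r₁) = 20·log₁₀(15.5/7.3) = 6.540 dB.
L₂ = 83 − 20·log₁₀(15.5/7.3) = 83 − 6.540 = 76.46 dB.

76.5 dB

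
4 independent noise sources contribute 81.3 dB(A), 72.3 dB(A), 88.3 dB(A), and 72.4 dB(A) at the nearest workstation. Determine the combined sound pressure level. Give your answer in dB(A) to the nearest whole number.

89 dB(A)

For uncorrelated sources the intensities add, so convert each level to linear form, sum, and take 10·log₁₀ of the total.
Σ 10^(L/10) = 10^(81.3/10) + 10^(72.3/10) + 10^(88.3/10) + 10^(72.4/10) = 8.453e+08.
L_total = 10·log₁₀(8.453e+08) = 89.27 dB(A).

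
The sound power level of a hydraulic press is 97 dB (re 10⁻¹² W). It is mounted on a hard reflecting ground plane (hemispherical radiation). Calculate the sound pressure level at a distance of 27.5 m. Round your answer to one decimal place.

60.2 dB

The power spreads over a hemisphere of area 2π·r², so L_p = L_w − 10·log₁₀(2π·r²).
2π·r² = 4752 m², 10·log₁₀ of that is 36.768 dB.
L_p = 97 − 36.768 = 60.23 dB.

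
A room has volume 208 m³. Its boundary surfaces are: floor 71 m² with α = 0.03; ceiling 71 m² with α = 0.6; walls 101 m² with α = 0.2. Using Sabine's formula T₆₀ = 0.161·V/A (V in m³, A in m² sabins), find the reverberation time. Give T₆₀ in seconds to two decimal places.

Summing Sᵢαᵢ: 71·0.03 + 71·0.6 + 101·0.2 = 64.93 m².
T₆₀ = 0.161·V/A = 0.161·208/64.93 = 0.516 s.

0.52 s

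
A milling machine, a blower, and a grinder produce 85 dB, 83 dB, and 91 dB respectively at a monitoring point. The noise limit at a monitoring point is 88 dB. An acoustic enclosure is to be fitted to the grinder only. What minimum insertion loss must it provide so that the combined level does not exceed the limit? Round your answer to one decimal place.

10.4 dB

The untreated sources together contribute 10^(85/10) + 10^(83/10) = 5.158e+08, i.e. 87.12 dB.
To meet 88 dB overall, the treated grinder may contribute at most 10^(88/10) − 5.158e+08 = 1.152e+08, i.e. 80.61 dB.
So the grinder must be reduced from 91 to 80.61 dB: IL = 10.39 dB.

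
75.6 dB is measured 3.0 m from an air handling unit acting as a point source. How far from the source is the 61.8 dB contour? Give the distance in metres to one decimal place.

14.7 m

The 13.8 dB drop corresponds to a distance ratio of 10^(13.8/20) for a point source.
r₂ = 3.0·10^((75.6−61.8)/20) = 3.0·10^(13.8/20) = 14.69 m.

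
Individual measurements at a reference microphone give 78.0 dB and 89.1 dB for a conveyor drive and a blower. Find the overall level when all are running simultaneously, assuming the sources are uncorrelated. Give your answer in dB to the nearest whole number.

89 dB

For uncorrelated sources the intensities add, so convert each level to linear form, sum, and take 10·log₁₀ of the total.
Σ 10^(L/10) = 10^(78.0/10) + 10^(89.1/10) = 8.759e+08.
L_total = 10·log₁₀(8.759e+08) = 89.42 dB.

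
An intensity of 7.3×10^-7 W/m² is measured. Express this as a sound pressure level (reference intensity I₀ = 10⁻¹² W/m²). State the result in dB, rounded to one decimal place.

58.6 dB

I/I₀ = 7.3×10^-7/10⁻¹² = 7.3×10^5, and L = 10·log₁₀(I/I₀).
L = 10·(0.8633 + 5) = 58.63 dB.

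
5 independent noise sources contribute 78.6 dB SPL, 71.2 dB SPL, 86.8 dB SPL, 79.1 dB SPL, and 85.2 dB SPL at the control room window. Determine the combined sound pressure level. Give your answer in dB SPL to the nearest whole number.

90 dB SPL

Incoherent sources combine by intensity addition: L_total = 10·log₁₀(Σ 10^(L_i/10)).
Σ 10^(L/10) = 10^(78.6/10) + 10^(71.2/10) + 10^(86.8/10) + 10^(79.1/10) + 10^(85.2/10) = 9.767e+08.
L_total = 10·log₁₀(9.767e+08) = 89.90 dB SPL.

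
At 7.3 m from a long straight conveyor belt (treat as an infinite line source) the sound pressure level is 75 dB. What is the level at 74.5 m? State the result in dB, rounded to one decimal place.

64.9 dB

Cylindrical spreading from a line source gives a 10·log₁₀(r₂/r₁) drop.
L₂ = 75 − 10·log₁₀(74.5/7.3) = 75 − 10.088 = 64.91 dB.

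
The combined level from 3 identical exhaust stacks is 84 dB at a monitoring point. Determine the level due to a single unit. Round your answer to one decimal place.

Dividing the total intensity by 3 lowers the level by 10·log₁₀ 3 = 4.771 dB: L₁ = 84 − 4.771.

79.2 dB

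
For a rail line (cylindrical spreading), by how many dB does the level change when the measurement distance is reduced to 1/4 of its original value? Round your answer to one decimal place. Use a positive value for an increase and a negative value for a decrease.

+6.0 dB

With cylindrical spreading the level changes by −10·log₁₀(r₂/r₁).
ΔL = −10·log₁₀(0.25) = +6.02 dB.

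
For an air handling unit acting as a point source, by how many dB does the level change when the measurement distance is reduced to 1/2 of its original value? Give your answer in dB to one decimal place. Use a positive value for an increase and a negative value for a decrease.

+6.0 dB

Point-source spreading: ΔL = −20·log₁₀(r₂/r₁).
ΔL = −20·log₁₀(0.5) = +6.02 dB.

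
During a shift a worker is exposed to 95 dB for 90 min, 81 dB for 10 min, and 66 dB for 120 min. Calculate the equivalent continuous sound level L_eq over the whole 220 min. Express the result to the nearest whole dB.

The energy average is taken in the linear domain: L_eq = 10·log₁₀[(Σ tᵢ·10^(Lᵢ/10))/T], T = 220 min.
Σ tᵢ·10^(Lᵢ/10) = 90·10^(95/10) + 10·10^(81/10) + 120·10^(66/10) = 2.863e+11.
L_eq = 10·log₁₀(2.863e+11/220) = 91.14 dB.

91 dB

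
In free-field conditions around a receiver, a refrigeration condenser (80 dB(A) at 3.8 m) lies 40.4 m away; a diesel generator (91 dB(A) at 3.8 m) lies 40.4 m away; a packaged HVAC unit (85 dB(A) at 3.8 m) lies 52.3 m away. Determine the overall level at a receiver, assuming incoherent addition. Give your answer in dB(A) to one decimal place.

First find each source's level at the receiver (point-source: −20·log₁₀(r/r_ref)), then combine on an intensity basis.
refrigeration condenser: 80 − 20·log₁₀(40.4/3.8) = 80 − 20.53 = 59.47 dB(A).
diesel generator: 91 − 20·log₁₀(40.4/3.8) = 91 − 20.53 = 70.47 dB(A).
packaged HVAC unit: 85 − 20·log₁₀(52.3/3.8) = 85 − 22.77 = 62.23 dB(A).
Σ 10^(L/10) = 1.369e+07 → L_total = 10·log₁₀(1.369e+07) = 71.36 dB(A).

71.4 dB(A)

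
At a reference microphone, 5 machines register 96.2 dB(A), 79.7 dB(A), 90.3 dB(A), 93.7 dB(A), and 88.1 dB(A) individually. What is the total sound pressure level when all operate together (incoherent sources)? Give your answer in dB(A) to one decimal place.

For uncorrelated sources the intensities add, so convert each level to linear form, sum, and take 10·log₁₀ of the total.
Σ 10^(L/10) = 10^(96.2/10) + 10^(79.7/10) + 10^(90.3/10) + 10^(93.7/10) + 10^(88.1/10) = 8.323e+09.
L_total = 10·log₁₀(8.323e+09) = 99.20 dB(A).

99.2 dB(A)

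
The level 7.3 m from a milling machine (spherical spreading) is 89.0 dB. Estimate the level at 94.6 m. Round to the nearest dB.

For a point source, L₂ = L₁ − 20·log₁₀(r₂/r₁).
L₂ = 89.0 − 20·log₁₀(94.6/7.3) = 89.0 − 22.251 = 66.75 dB.

67 dB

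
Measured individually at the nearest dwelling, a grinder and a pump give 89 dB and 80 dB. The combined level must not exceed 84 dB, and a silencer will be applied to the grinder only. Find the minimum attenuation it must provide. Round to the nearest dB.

7 dB

Everything except the grinder sums to 10^(80/10) = 1.000e+08 in linear terms, 80.00 dB.
To meet 84 dB overall, the treated grinder may contribute at most 10^(84/10) − 1.000e+08 = 1.512e+08, i.e. 81.80 dB.
So the grinder must be reduced from 89 to 81.80 dB: IL = 7.20 dB.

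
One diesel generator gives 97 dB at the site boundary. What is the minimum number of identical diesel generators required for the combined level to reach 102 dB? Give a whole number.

4

N identical sources give L₁ + 10·log₁₀ N, so require 10·log₁₀ N ≥ 102 − 97 = 5.0 dB.
N ≥ 10^(5.0/10) = 3.162, so N = 4.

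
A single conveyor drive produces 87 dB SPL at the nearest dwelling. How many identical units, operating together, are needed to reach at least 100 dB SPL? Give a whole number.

N identical sources give L₁ + 10·log₁₀ N, so require 10·log₁₀ N ≥ 100 − 87 = 13.0 dB.
N ≥ 10^(13.0/10) = 19.953, so N = 20.

20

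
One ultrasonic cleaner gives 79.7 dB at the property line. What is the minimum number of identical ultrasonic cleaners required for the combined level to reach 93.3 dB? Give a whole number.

23

Need L₁ + 10·log₁₀ N ≥ 93.3, i.e. log₁₀ N ≥ 1.36.
N ≥ 10^(13.6/10) = 22.909, so N = 23.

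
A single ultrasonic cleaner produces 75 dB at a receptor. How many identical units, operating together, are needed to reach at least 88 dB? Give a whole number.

20

Need L₁ + 10·log₁₀ N ≥ 88, i.e. log₁₀ N ≥ 1.30.
N ≥ 10^(13.0/10) = 19.953, so N = 20.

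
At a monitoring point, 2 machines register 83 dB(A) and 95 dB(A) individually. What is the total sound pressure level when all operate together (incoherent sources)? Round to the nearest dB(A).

Incoherent sources combine by intensity addition: L_total = 10·log₁₀(Σ 10^(L_i/10)).
Σ 10^(L/10) = 10^(83/10) + 10^(95/10) = 3.362e+09.
L_total = 10·log₁₀(3.362e+09) = 95.27 dB(A).

95 dB(A)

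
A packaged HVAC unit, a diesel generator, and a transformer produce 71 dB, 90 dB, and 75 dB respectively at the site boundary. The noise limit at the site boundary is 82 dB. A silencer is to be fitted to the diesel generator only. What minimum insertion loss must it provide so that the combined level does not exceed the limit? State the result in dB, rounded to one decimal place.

9.4 dB

The untreated sources together contribute 10^(71/10) + 10^(75/10) = 4.421e+07, i.e. 76.46 dB.
To meet 82 dB overall, the treated diesel generator may contribute at most 10^(82/10) − 4.421e+07 = 1.143e+08, i.e. 80.58 dB.
So the diesel generator must be reduced from 90 to 80.58 dB: IL = 9.42 dB.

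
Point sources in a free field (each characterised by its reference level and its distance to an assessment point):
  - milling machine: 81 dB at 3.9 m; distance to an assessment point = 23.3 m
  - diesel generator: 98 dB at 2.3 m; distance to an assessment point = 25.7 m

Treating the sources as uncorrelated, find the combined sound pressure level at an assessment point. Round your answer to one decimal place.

First find each source's level at the receiver (point-source: −20·log₁₀(r/r_ref)), then combine on an intensity basis.
milling machine: 81 − 20·log₁₀(23.3/3.9) = 81 − 15.53 = 65.47 dB.
diesel generator: 98 − 20·log₁₀(25.7/2.3) = 98 − 20.96 = 77.04 dB.
Σ 10^(L/10) = 5.406e+07 → L_total = 10·log₁₀(5.406e+07) = 77.33 dB.

77.3 dB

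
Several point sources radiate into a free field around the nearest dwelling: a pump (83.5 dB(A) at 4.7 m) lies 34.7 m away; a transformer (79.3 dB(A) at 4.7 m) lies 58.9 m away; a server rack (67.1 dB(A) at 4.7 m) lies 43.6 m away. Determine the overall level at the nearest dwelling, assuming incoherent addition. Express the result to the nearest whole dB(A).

67 dB(A)

First find each source's level at the receiver (point-source: −20·log₁₀(r/r_ref)), then combine on an intensity basis.
pump: 83.5 − 20·log₁₀(34.7/4.7) = 83.5 − 17.36 = 66.14 dB(A).
transformer: 79.3 − 20·log₁₀(58.9/4.7) = 79.3 − 21.96 = 57.34 dB(A).
server rack: 67.1 − 20·log₁₀(43.6/4.7) = 67.1 − 19.35 = 47.75 dB(A).
Σ 10^(L/10) = 4.709e+06 → L_total = 10·log₁₀(4.709e+06) = 66.73 dB(A).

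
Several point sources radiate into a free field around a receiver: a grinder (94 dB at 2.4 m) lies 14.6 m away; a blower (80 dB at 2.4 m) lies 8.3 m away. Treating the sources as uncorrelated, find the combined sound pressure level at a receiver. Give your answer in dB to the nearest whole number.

First find each source's level at the receiver (point-source: −20·log₁₀(r/r_ref)), then combine on an intensity basis.
grinder: 94 − 20·log₁₀(14.6/2.4) = 94 − 15.68 = 78.32 dB.
blower: 80 − 20·log₁₀(8.3/2.4) = 80 − 10.78 = 69.22 dB.
Σ 10^(L/10) = 7.624e+07 → L_total = 10·log₁₀(7.624e+07) = 78.82 dB.

79 dB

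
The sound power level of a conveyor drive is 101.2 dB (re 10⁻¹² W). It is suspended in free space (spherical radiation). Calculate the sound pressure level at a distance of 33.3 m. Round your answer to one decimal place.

59.8 dB

The power spreads over a sphere of area 4π·r², so L_p = L_w − 10·log₁₀(4π·r²).
4π·r² = 1.393e+04 m², 10·log₁₀ of that is 41.441 dB.
L_p = 101.2 − 41.441 = 59.76 dB.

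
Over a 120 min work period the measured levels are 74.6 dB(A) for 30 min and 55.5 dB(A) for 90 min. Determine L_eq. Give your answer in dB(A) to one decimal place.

Weight each interval's intensity by its duration and average over T = 120 min:
Σ tᵢ·10^(Lᵢ/10) = 30·10^(74.6/10) + 90·10^(55.5/10) = 8.971e+08.
L_eq = 10·log₁₀(8.971e+08/120) = 68.74 dB(A).

68.7 dB(A)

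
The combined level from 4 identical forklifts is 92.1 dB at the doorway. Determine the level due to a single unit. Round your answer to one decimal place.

For N identical incoherent sources L_total = L₁ + 10·log₁₀ N, so L₁ = 92.1 − 10·log₁₀(4) = 92.1 − 6.021.

86.1 dB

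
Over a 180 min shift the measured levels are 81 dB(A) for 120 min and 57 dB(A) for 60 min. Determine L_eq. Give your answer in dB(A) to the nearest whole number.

The energy average is taken in the linear domain: L_eq = 10·log₁₀[(Σ tᵢ·10^(Lᵢ/10))/T], T = 180 min.
Σ tᵢ·10^(Lᵢ/10) = 120·10^(81/10) + 60·10^(57/10) = 1.514e+10.
L_eq = 10·log₁₀(1.514e+10/180) = 79.25 dB(A).

79 dB(A)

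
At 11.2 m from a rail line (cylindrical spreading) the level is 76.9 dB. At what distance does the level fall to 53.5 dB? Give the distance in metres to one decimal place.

2450.3 m

For a line source L₁ − L₂ = 10·log₁₀(r₂/r₁), so r₂ = r₁·10^((L₁−L₂)/10).
r₂ = 11.2·10^((76.9−53.5)/10) = 11.2·10^(23.4/10) = 2450.29 m.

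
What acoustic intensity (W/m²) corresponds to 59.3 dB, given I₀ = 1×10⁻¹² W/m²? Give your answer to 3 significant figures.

L = 10·log₁₀(I/I₀) ⇒ I = I₀·10^(L/10) = 10⁻¹² × 10^5.93.

8.51e-07 W/m²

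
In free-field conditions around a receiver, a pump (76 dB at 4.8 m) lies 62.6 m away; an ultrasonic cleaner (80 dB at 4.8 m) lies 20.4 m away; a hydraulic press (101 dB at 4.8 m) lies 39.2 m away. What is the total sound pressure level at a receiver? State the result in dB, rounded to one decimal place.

First find each source's level at the receiver (point-source: −20·log₁₀(r/r_ref)), then combine on an intensity basis.
pump: 76 − 20·log₁₀(62.6/4.8) = 76 − 22.31 = 53.69 dB.
ultrasonic cleaner: 80 − 20·log₁₀(20.4/4.8) = 80 − 12.57 = 67.43 dB.
hydraulic press: 101 − 20·log₁₀(39.2/4.8) = 101 − 18.24 = 82.76 dB.
Σ 10^(L/10) = 1.945e+08 → L_total = 10·log₁₀(1.945e+08) = 82.89 dB.

82.9 dB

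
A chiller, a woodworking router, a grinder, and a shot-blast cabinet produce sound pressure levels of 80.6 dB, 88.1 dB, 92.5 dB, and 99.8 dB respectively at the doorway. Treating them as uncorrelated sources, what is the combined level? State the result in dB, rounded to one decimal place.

100.8 dB

For uncorrelated sources the intensities add, so convert each level to linear form, sum, and take 10·log₁₀ of the total.
Σ 10^(L/10) = 10^(80.6/10) + 10^(88.1/10) + 10^(92.5/10) + 10^(99.8/10) = 1.209e+10.
L_total = 10·log₁₀(1.209e+10) = 100.82 dB.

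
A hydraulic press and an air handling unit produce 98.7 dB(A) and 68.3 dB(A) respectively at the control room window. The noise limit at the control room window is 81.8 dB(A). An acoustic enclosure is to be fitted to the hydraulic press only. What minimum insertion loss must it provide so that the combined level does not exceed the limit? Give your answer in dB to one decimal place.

17.1 dB

Fixed contribution from the other source: Σ 10^(L/10) = 10^(68.3/10) = 6.761e+06 (68.30 dB(A)).
To meet 81.8 dB(A) overall, the treated hydraulic press may contribute at most 10^(81.8/10) − 6.761e+06 = 1.446e+08, i.e. 81.60 dB(A).
Required insertion loss = 98.7 − 81.60 = 17.10 dB.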